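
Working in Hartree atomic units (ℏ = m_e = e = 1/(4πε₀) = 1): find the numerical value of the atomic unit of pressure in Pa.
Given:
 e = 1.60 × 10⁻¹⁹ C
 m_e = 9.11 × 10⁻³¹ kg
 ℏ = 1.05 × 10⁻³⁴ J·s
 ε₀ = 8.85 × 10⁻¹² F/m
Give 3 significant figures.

Dimensional analysis gives P_au = E_h/a₀³ = m_e⁴e¹⁰/((4πε₀)⁵ℏ⁸).
E_h = 4.38 × 10⁻¹⁸ J
a₀ = 5.26 × 10⁻¹¹ m
E_h/a₀³ = 3.01 × 10¹³ Pa

3.01 × 10¹³ Pa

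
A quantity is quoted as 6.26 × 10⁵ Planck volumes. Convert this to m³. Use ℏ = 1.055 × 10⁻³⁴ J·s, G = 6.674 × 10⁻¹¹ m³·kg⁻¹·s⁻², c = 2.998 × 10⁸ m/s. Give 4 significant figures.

One Planck volume: V_P = (ℏG/c³)^(3/2) = 4.224 × 10⁻¹⁰⁵ m³.
6.26 × 10⁵ × 4.224 × 10⁻¹⁰⁵ m³ = 2.644 × 10⁻⁹⁹ m³

2.644 × 10⁻⁹⁹ m³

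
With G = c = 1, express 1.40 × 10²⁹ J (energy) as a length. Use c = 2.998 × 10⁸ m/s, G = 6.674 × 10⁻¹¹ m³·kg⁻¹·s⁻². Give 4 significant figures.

1.157 × 10⁻¹⁵ m

Energy → length via G/c⁴.
1.40 × 10²⁹ J × (G/c⁴) = 1.157 × 10⁻¹⁵ m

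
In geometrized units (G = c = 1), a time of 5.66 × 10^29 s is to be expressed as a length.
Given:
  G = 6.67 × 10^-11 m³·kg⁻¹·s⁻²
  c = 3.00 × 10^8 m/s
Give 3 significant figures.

1.70 × 10^38 m

Time → length via c.
5.66 × 10^29 s × (c) = 1.70 × 10^38 m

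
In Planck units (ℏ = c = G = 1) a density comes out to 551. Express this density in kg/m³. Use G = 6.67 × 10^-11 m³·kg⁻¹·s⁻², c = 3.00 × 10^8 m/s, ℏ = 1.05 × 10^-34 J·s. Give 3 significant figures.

2.87 × 10^99 kg/m³

One Planck density: ρ_P = c⁵/(ℏG²) = 5.20 × 10^96 kg/m³.
551 × 5.20 × 10^96 kg/m³ = 2.87 × 10^99 kg/m³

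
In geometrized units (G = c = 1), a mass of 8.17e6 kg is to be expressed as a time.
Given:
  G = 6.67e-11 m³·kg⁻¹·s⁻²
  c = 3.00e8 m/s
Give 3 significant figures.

Mass → time via G/c³.
8.17e6 kg × (G/c³) = 2.02e-29 s

2.02e-29 s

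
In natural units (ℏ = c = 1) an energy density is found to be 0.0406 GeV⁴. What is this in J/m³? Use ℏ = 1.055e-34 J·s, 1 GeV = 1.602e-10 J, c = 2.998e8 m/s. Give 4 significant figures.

8.451e35 J/m³

[E]/[L]³ = [E]⁴/(ℏc)³; restore (ℏc)⁻³.
1 GeV⁴ → 1/(ℏc)³ × (1 GeV in J)⁴ = 2.082e37 J/m³.
Result: 0.0406 × 2.082e37 = 8.451e35 J/m³.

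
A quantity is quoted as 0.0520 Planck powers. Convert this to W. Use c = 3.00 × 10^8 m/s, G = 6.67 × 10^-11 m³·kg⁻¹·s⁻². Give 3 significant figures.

1.89 × 10^51 W

One Planck power: P_P = c⁵/G = 3.64 × 10^52 W.
0.0520 × 3.64 × 10^52 W = 1.89 × 10^51 W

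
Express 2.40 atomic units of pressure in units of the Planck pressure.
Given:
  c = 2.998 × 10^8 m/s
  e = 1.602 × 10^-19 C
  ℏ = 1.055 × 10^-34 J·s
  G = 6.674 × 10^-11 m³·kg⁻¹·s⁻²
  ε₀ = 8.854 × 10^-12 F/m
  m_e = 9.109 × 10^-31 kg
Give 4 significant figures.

1.518 × 10^-100

atomic unit of pressure: P_au = E_h/a₀³ = m_e⁴e¹⁰/((4πε₀)⁵ℏ⁸) = 2.929 × 10^13 Pa
Planck pressure: p_P = c⁷/(ℏG²) = 4.632 × 10^113 Pa
2.40 × 2.929 × 10^13 / 4.632 × 10^113 = 1.518 × 10^-100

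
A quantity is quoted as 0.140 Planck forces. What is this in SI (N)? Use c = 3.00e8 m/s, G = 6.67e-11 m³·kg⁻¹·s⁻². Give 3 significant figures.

One Planck force: F_P = c⁴/G = 1.21e44 N.
0.140 × 1.21e44 N = 1.70e43 N

1.70e43 N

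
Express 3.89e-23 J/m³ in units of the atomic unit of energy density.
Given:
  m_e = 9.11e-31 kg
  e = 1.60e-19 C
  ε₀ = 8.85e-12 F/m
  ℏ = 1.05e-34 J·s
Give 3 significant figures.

atomic unit of energy density: u_au = E_h/a₀³ = m_e⁴e¹⁰/((4πε₀)⁵ℏ⁸) = 3.01e13 J/m³.
3.89e-23 / 3.01e13 = 1.29e-36

1.29e-36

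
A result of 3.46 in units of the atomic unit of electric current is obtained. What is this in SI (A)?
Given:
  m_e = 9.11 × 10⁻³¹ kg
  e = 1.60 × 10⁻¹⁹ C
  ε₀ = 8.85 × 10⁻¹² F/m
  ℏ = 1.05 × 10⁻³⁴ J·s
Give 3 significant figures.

0.0231 A

One atomic unit of electric current: I_au = e E_h/ℏ = m_e e⁵/((4πε₀)²ℏ³) = 6.67 × 10⁻³ A.
3.46 × 6.67 × 10⁻³ A = 0.0231 A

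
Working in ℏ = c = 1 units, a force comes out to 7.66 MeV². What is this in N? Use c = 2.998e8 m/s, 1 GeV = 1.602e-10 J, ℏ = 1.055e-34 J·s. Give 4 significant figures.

Force is [E]/[L] = [E]²/(ℏc); restore (ℏc)⁻¹.
1 GeV² → 1/(ℏc) × (1 GeV in J)² = 8.114e5 N.
Convert the energy scale: 7.66 MeV² = 7.66e-6 GeV².
Result: 7.66e-6 × 8.114e5 = 6.215 N.

6.215 N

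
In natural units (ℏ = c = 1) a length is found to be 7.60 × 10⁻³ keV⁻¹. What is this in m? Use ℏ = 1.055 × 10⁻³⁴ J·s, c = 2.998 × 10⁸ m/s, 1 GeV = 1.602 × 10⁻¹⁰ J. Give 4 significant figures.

A length is [E]⁻¹ in ℏ=c=1; restore one factor of ℏc.
1 GeV⁻¹ → ℏc × (1 GeV in J)⁻¹ = 1.974 × 10⁻¹⁶ m.
Convert the energy scale: 7.60 × 10⁻³ keV⁻¹ = 7.60 × 10³ GeV⁻¹.
Result: 7.60 × 10³ × 1.974 × 10⁻¹⁶ = 1.500 × 10⁻¹² m.

1.500 × 10⁻¹² m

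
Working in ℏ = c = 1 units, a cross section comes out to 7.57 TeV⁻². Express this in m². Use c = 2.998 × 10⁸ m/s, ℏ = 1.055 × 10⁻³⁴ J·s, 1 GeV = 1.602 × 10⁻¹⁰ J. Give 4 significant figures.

Area is [L]² = [E]⁻²·(ℏc)²; restore (ℏc)².
1 GeV⁻² → (ℏc)² × (1 GeV in J)⁻² = 3.898 × 10⁻³² m².
Convert the energy scale: 7.57 TeV⁻² = 7.57 × 10⁻⁶ GeV⁻².
Result: 7.57 × 10⁻⁶ × 3.898 × 10⁻³² = 2.951 × 10⁻³⁷ m².

2.951 × 10⁻³⁷ m²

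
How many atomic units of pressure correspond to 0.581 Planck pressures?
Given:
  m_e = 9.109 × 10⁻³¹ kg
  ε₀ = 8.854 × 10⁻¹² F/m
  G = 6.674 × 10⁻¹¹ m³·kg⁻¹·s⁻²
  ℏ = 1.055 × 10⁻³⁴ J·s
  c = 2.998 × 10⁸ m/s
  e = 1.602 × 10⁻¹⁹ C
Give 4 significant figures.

Planck pressure: p_P = c⁷/(ℏG²) = 4.632 × 10¹¹³ Pa
atomic unit of pressure: P_au = E_h/a₀³ = m_e⁴e¹⁰/((4πε₀)⁵ℏ⁸) = 2.929 × 10¹³ Pa
0.581 × 4.632 × 10¹¹³ / 2.929 × 10¹³ = 9.188 × 10⁹⁹

9.188 × 10⁹⁹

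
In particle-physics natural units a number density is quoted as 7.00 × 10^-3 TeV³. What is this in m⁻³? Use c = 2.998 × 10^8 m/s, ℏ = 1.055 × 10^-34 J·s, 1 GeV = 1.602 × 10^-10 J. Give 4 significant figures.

Number density is [L]⁻³ = [E]³/(ℏc)³.
1 GeV³ → 1/(ℏc)³ × (1 GeV in J)³ = 1.299 × 10^47 m⁻³.
Convert the energy scale: 7.00 × 10^-3 TeV³ = 7.00 × 10^6 GeV³.
Result: 7.00 × 10^6 × 1.299 × 10^47 = 9.096 × 10^53 m⁻³.

9.096 × 10^53 m⁻³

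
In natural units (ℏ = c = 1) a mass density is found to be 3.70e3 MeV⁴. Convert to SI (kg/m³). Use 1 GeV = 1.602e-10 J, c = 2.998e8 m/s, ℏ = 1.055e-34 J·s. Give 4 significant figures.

8.569e11 kg/m³

Mass density is [E]/(c²[L]³) = [E]⁴/(ℏ³c⁵).
1 GeV⁴ → 1/(ℏ³c⁵) × (1 GeV in J)⁴ = 2.316e20 kg/m³.
Convert the energy scale: 3.70e3 MeV⁴ = 3.70e-9 GeV⁴.
Result: 3.70e-9 × 2.316e20 = 8.569e11 kg/m³.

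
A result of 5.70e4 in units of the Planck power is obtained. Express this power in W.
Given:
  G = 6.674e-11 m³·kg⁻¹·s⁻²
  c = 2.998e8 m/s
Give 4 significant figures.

One Planck power: P_P = c⁵/G = 3.629e52 W.
5.70e4 × 3.629e52 W = 2.068e57 W

2.068e57 W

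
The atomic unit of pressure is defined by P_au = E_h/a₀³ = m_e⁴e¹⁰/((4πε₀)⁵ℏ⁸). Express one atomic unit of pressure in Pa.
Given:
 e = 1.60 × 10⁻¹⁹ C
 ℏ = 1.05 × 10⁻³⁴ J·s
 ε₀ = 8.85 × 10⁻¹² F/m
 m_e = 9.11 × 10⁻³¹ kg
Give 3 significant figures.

3.01 × 10¹³ Pa

P_au = E_h/a₀³ = m_e⁴e¹⁰/((4πε₀)⁵ℏ⁸)
E_h = 4.38 × 10⁻¹⁸ J
a₀ = 5.26 × 10⁻¹¹ m
E_h/a₀³ = 3.01 × 10¹³ Pa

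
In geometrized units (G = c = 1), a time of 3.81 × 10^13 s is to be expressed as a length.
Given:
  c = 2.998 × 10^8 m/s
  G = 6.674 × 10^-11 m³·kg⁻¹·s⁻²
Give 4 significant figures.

1.142 × 10^22 m

Time → length via c.
3.81 × 10^13 s × (c) = 1.142 × 10^22 m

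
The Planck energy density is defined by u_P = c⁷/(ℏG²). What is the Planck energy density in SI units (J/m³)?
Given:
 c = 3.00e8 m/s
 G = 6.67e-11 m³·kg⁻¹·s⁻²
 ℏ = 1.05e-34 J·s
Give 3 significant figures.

4.68e113 J/m³

u_P = c⁷/(ℏG²)
  = 2.19e59 / 4.67e-55
  = 4.68e113 J/m³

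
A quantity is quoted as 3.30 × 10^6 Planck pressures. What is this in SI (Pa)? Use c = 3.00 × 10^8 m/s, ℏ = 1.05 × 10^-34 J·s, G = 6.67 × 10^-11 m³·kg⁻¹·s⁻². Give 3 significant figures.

One Planck pressure: p_P = c⁷/(ℏG²) = 4.68 × 10^113 Pa.
3.30 × 10^6 × 4.68 × 10^113 Pa = 1.54 × 10^120 Pa

1.54 × 10^120 Pa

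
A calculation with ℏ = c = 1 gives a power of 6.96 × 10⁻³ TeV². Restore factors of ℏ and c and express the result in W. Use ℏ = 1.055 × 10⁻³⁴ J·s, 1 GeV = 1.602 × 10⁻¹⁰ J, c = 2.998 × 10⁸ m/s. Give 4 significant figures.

Power is [E]/[T] = [E]²/ℏ.
1 GeV² → 1/ℏ × (1 GeV in J)² = 2.433 × 10¹⁴ W.
Convert the energy scale: 6.96 × 10⁻³ TeV² = 6.96 × 10³ GeV².
Result: 6.96 × 10³ × 2.433 × 10¹⁴ = 1.693 × 10¹⁸ W.

1.693 × 10¹⁸ W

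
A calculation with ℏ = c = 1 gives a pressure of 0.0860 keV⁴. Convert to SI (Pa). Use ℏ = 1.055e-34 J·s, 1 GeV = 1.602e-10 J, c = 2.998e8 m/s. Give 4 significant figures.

Pressure is [E]/[L]³ = [E]⁴/(ℏc)³.
1 GeV⁴ → 1/(ℏc)³ × (1 GeV in J)⁴ = 2.082e37 Pa.
Convert the energy scale: 0.0860 keV⁴ = 8.60e-26 GeV⁴.
Result: 8.60e-26 × 2.082e37 = 1.790e12 Pa.

1.790e12 Pa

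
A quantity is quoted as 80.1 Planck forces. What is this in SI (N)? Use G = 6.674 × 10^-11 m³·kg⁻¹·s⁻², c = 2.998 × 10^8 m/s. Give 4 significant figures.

9.696 × 10^45 N

One Planck force: F_P = c⁴/G = 1.210 × 10^44 N.
80.1 × 1.210 × 10^44 N = 9.696 × 10^45 N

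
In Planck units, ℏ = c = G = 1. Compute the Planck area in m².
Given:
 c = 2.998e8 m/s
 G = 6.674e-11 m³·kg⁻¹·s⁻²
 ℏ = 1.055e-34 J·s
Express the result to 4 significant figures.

The unique combination of the constants set to 1 with dimensions of area is A_P = ℏG/c³.
  = 7.041e-45 / 2.695e25
  = 2.613e-70 m²

2.613e-70 m²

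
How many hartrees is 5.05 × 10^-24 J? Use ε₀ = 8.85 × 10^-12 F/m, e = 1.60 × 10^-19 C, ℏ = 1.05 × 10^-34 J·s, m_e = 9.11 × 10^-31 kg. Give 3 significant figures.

hartree: E_h = m_e e⁴/(4πε₀ℏ)² = 4.38 × 10^-18 J.
5.05 × 10^-24 / 4.38 × 10^-18 = 1.15 × 10^-6

1.15 × 10^-6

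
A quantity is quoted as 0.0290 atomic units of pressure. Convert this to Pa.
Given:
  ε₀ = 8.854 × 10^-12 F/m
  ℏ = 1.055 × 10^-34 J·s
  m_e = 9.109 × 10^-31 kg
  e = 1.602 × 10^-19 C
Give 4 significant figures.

8.495 × 10^11 Pa

One atomic unit of pressure: P_au = E_h/a₀³ = m_e⁴e¹⁰/((4πε₀)⁵ℏ⁸) = 2.929 × 10^13 Pa.
0.0290 × 2.929 × 10^13 Pa = 8.495 × 10^11 Pa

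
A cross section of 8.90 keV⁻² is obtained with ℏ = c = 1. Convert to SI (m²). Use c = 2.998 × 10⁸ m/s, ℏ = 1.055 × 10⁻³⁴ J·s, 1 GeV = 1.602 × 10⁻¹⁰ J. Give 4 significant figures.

3.469 × 10⁻¹⁹ m²

Area is [L]² = [E]⁻²·(ℏc)²; restore (ℏc)².
1 GeV⁻² → (ℏc)² × (1 GeV in J)⁻² = 3.898 × 10⁻³² m².
Convert the energy scale: 8.90 keV⁻² = 8.90 × 10¹² GeV⁻².
Result: 8.90 × 10¹² × 3.898 × 10⁻³² = 3.469 × 10⁻¹⁹ m².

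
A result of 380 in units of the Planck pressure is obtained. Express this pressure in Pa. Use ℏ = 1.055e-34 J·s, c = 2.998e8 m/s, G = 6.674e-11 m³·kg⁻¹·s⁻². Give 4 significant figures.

1.760e116 Pa

One Planck pressure: p_P = c⁷/(ℏG²) = 4.632e113 Pa.
380 × 4.632e113 Pa = 1.760e116 Pa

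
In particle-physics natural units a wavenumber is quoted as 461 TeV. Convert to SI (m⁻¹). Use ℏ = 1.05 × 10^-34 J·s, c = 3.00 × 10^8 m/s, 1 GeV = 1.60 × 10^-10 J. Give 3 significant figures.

Inverse length is [E]/(ℏc).
1 GeV → 1/(ℏc) × (1 GeV in J) = 5.08 × 10^15 m⁻¹.
Convert the energy scale: 461 TeV = 4.61 × 10^5 GeV.
Result: 4.61 × 10^5 × 5.08 × 10^15 = 2.34 × 10^21 m⁻¹.

2.34 × 10^21 m⁻¹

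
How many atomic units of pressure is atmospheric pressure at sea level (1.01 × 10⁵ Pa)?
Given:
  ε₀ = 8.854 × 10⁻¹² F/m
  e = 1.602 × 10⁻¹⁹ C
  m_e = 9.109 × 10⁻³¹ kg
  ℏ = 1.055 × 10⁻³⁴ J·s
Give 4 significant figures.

atomic unit of pressure: P_au = E_h/a₀³ = m_e⁴e¹⁰/((4πε₀)⁵ℏ⁸) = 2.929 × 10¹³ Pa.
1.01 × 10⁵ / 2.929 × 10¹³ = 3.448 × 10⁻⁹

3.448 × 10⁻⁹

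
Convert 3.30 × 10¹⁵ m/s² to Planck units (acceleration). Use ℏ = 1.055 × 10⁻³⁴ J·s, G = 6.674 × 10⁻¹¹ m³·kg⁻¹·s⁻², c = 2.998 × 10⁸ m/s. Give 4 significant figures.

Planck acceleration: a_P = √(c⁷/(ℏG)) = 5.560 × 10⁵¹ m/s².
3.30 × 10¹⁵ / 5.560 × 10⁵¹ = 5.935 × 10⁻³⁷

5.935 × 10⁻³⁷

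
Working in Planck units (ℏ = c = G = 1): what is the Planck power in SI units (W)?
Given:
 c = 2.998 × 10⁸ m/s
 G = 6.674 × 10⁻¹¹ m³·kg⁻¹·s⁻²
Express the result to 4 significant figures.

3.629 × 10⁵² W

Dimensional analysis gives P_P = c⁵/G.
  = 2.422 × 10⁴² / 6.674 × 10⁻¹¹
  = 3.629 × 10⁵² W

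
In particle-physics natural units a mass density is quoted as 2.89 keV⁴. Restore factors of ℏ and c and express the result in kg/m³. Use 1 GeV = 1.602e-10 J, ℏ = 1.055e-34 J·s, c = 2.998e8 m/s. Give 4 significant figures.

Mass density is [E]/(c²[L]³) = [E]⁴/(ℏ³c⁵).
1 GeV⁴ → 1/(ℏ³c⁵) × (1 GeV in J)⁴ = 2.316e20 kg/m³.
Convert the energy scale: 2.89 keV⁴ = 2.89e-24 GeV⁴.
Result: 2.89e-24 × 2.316e20 = 6.693e-4 kg/m³.

6.693e-4 kg/m³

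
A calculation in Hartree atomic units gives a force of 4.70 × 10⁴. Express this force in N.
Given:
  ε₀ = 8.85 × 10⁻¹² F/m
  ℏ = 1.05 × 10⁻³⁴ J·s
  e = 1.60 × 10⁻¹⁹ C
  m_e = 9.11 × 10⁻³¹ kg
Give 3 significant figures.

3.91 × 10⁻³ N

One atomic unit of force: F_au = E_h/a₀ = m_e²e⁶/((4πε₀)³ℏ⁴) = 8.33 × 10⁻⁸ N.
4.70 × 10⁴ × 8.33 × 10⁻⁸ N = 3.91 × 10⁻³ N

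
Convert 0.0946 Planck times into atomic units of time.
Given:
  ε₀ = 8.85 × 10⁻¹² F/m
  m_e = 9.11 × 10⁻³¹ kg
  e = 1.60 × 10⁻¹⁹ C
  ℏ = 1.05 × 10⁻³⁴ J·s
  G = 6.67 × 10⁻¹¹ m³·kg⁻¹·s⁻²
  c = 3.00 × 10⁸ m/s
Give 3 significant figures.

2.12 × 10⁻²⁸

Planck time: t_P = √(ℏG/c⁵) = 5.37 × 10⁻⁴⁴ s
atomic unit of time: τ_au = (4πε₀)²ℏ³/(m_e e⁴) = 2.40 × 10⁻¹⁷ s
0.0946 × 5.37 × 10⁻⁴⁴ / 2.40 × 10⁻¹⁷ = 2.12 × 10⁻²⁸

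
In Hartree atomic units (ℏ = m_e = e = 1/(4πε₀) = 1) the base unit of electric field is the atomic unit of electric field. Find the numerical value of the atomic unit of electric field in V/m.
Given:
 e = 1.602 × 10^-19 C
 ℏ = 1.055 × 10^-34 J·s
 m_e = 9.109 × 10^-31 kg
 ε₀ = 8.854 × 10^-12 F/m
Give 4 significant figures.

E_au = E_h/(e a₀) = m_e²e⁵/((4πε₀)³ℏ⁴)
E_h = 4.354 × 10^-18 J
a₀ = 5.297 × 10^-11 m
E_h/(e·a₀) = 5.131 × 10^11 V/m

5.131 × 10^11 V/m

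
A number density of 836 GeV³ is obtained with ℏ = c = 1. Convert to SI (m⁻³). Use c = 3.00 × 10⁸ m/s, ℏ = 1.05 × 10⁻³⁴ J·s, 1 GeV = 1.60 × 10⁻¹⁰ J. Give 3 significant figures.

1.10 × 10⁵⁰ m⁻³

Number density is [L]⁻³ = [E]³/(ℏc)³.
1 GeV³ → 1/(ℏc)³ × (1 GeV in J)³ = 1.31 × 10⁴⁷ m⁻³.
Result: 836 × 1.31 × 10⁴⁷ = 1.10 × 10⁵⁰ m⁻³.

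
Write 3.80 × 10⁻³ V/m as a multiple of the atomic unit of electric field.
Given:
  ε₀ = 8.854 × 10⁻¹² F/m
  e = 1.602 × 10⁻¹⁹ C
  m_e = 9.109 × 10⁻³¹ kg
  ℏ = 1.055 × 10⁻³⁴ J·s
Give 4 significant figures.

atomic unit of electric field: E_au = E_h/(e a₀) = m_e²e⁵/((4πε₀)³ℏ⁴) = 5.131 × 10¹¹ V/m.
3.80 × 10⁻³ / 5.131 × 10¹¹ = 7.406 × 10⁻¹⁵

7.406 × 10⁻¹⁵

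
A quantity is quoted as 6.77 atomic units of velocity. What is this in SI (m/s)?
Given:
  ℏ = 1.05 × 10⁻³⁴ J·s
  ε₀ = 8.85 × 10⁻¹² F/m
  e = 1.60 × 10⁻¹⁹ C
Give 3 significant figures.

1.48 × 10⁷ m/s

One atomic unit of velocity: v_au = e²/(4πε₀ℏ) = 2.19 × 10⁶ m/s.
6.77 × 2.19 × 10⁶ m/s = 1.48 × 10⁷ m/s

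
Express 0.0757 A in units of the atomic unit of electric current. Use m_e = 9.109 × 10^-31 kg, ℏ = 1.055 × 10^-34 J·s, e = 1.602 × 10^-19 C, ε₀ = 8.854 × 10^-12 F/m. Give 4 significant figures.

11.45

atomic unit of electric current: I_au = e E_h/ℏ = m_e e⁵/((4πε₀)²ℏ³) = 6.612 × 10^-3 A.
0.0757 / 6.612 × 10^-3 = 11.45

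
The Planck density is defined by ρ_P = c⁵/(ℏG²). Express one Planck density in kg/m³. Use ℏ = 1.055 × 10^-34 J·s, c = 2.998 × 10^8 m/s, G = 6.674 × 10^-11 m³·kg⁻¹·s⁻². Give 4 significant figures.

5.154 × 10^96 kg/m³

ρ_P = c⁵/(ℏG²)
  = 2.422 × 10^42 / 4.699 × 10^-55
  = 5.154 × 10^96 kg/m³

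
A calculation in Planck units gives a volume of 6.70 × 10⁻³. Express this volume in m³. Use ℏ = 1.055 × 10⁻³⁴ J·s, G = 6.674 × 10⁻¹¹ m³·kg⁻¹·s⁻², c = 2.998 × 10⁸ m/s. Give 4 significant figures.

2.830 × 10⁻¹⁰⁷ m³

One Planck volume: V_P = (ℏG/c³)^(3/2) = 4.224 × 10⁻¹⁰⁵ m³.
6.70 × 10⁻³ × 4.224 × 10⁻¹⁰⁵ m³ = 2.830 × 10⁻¹⁰⁷ m³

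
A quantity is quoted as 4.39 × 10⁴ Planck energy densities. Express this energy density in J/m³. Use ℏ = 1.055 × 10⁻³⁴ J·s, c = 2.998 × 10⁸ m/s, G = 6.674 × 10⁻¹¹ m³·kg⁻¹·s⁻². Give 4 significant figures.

2.034 × 10¹¹⁸ J/m³

One Planck energy density: u_P = c⁷/(ℏG²) = 4.632 × 10¹¹³ J/m³.
4.39 × 10⁴ × 4.632 × 10¹¹³ J/m³ = 2.034 × 10¹¹⁸ J/m³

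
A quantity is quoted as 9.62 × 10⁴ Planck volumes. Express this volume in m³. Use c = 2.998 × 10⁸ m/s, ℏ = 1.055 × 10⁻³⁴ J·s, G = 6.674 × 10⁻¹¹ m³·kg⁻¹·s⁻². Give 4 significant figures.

One Planck volume: V_P = (ℏG/c³)^(3/2) = 4.224 × 10⁻¹⁰⁵ m³.
9.62 × 10⁴ × 4.224 × 10⁻¹⁰⁵ m³ = 4.063 × 10⁻¹⁰⁰ m³

4.063 × 10⁻¹⁰⁰ m³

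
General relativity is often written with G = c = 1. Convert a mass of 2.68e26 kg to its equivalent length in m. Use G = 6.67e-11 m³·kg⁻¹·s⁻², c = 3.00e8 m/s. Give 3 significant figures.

In G = c = 1 units mass has dimensions of length; the conversion factor is G/c².
2.68e26 kg × (G/c²) = 0.199 m

0.199 m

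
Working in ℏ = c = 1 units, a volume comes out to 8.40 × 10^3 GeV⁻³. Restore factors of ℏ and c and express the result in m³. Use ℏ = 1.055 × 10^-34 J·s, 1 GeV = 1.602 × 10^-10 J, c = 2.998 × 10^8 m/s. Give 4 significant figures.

6.465 × 10^-44 m³

Volume is [L]³ = [E]⁻³·(ℏc)³.
1 GeV⁻³ → (ℏc)³ × (1 GeV in J)⁻³ = 7.696 × 10^-48 m³.
Result: 8.40 × 10^3 × 7.696 × 10^-48 = 6.465 × 10^-44 m³.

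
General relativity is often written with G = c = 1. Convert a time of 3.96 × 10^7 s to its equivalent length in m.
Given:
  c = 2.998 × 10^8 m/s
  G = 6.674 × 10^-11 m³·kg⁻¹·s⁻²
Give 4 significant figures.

Time → length via c.
3.96 × 10^7 s × (c) = 1.187 × 10^16 m

1.187 × 10^16 m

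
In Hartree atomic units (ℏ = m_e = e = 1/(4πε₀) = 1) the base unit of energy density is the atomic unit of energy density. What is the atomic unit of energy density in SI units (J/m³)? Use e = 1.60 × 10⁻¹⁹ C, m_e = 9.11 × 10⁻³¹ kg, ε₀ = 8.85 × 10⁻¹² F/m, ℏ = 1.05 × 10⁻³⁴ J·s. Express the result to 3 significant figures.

3.01 × 10¹³ J/m³

u_au = E_h/a₀³ = m_e⁴e¹⁰/((4πε₀)⁵ℏ⁸)
E_h = 4.38 × 10⁻¹⁸ J
a₀ = 5.26 × 10⁻¹¹ m
E_h/a₀³ = 3.01 × 10¹³ J/m³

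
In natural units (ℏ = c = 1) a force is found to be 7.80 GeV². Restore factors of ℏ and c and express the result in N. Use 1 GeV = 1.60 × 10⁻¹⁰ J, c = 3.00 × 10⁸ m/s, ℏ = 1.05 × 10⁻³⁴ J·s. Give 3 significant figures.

Force is [E]/[L] = [E]²/(ℏc); restore (ℏc)⁻¹.
1 GeV² → 1/(ℏc) × (1 GeV in J)² = 8.13 × 10⁵ N.
Result: 7.80 × 8.13 × 10⁵ = 6.34 × 10⁶ N.

6.34 × 10⁶ N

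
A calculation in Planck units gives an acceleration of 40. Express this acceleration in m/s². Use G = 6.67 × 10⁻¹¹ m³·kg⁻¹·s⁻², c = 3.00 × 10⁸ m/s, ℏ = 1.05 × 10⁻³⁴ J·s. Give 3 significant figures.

One Planck acceleration: a_P = √(c⁷/(ℏG)) = 5.59 × 10⁵¹ m/s².
40 × 5.59 × 10⁵¹ m/s² = 2.24 × 10⁵³ m/s²

2.24 × 10⁵³ m/s²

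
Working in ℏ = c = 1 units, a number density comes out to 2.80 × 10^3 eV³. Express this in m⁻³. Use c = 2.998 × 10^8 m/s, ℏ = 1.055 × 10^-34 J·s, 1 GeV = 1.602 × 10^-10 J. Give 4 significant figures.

Number density is [L]⁻³ = [E]³/(ℏc)³.
1 GeV³ → 1/(ℏc)³ × (1 GeV in J)³ = 1.299 × 10^47 m⁻³.
Convert the energy scale: 2.80 × 10^3 eV³ = 2.80 × 10^-24 GeV³.
Result: 2.80 × 10^-24 × 1.299 × 10^47 = 3.638 × 10^23 m⁻³.

3.638 × 10^23 m⁻³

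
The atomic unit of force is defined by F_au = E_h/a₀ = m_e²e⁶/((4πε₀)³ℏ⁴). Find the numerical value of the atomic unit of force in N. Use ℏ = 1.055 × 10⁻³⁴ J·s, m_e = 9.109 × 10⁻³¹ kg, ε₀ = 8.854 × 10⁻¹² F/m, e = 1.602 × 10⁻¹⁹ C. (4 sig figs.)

F_au = E_h/a₀ = m_e²e⁶/((4πε₀)³ℏ⁴)
E_h = 4.354 × 10⁻¹⁸ J
a₀ = 5.297 × 10⁻¹¹ m
E_h/a₀ = 8.220 × 10⁻⁸ N

8.220 × 10⁻⁸ N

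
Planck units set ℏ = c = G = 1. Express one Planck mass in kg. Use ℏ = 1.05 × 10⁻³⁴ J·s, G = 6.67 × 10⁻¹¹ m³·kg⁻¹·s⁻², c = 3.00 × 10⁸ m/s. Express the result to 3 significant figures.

From ℏ = c = G = 1 the mass scale is m_P = √(ℏc/G).
  = √(4.72 × 10⁻¹⁶)
  = 2.17 × 10⁻⁸ kg

2.17 × 10⁻⁸ kg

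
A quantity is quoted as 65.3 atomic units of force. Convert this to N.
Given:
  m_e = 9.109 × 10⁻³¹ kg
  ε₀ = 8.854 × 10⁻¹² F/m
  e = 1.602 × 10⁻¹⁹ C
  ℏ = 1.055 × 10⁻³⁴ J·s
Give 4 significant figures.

One atomic unit of force: F_au = E_h/a₀ = m_e²e⁶/((4πε₀)³ℏ⁴) = 8.220 × 10⁻⁸ N.
65.3 × 8.220 × 10⁻⁸ N = 5.367 × 10⁻⁶ N

5.367 × 10⁻⁶ N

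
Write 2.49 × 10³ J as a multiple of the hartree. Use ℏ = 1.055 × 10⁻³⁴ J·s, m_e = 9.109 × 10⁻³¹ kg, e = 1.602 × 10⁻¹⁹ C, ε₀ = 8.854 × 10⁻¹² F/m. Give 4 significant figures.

hartree: E_h = m_e e⁴/(4πε₀ℏ)² = 4.354 × 10⁻¹⁸ J.
2.49 × 10³ / 4.354 × 10⁻¹⁸ = 5.719 × 10²⁰

5.719 × 10²⁰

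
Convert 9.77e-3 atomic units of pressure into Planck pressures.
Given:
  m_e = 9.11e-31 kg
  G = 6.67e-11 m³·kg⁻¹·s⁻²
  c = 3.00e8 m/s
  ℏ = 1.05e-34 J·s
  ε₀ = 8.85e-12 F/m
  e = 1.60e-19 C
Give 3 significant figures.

atomic unit of pressure: P_au = E_h/a₀³ = m_e⁴e¹⁰/((4πε₀)⁵ℏ⁸) = 3.01e13 Pa
Planck pressure: p_P = c⁷/(ℏG²) = 4.68e113 Pa
9.77e-3 × 3.01e13 / 4.68e113 = 6.29e-103

6.29e-103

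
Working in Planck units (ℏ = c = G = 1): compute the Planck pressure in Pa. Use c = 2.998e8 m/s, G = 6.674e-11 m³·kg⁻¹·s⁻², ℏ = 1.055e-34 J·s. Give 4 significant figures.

From ℏ = c = G = 1 the pressure scale is p_P = c⁷/(ℏG²).
  = 2.177e59 / 4.699e-55
  = 4.632e113 Pa

4.632e113 Pa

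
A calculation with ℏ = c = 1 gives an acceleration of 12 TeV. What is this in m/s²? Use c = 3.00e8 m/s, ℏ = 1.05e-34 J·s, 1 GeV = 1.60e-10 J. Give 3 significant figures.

Acceleration is [L]/[T]² = c·[E]/ℏ.
1 GeV → c/ℏ × (1 GeV in J) = 4.57e32 m/s².
Convert the energy scale: 12 TeV = 1.20e4 GeV.
Result: 1.20e4 × 4.57e32 = 5.49e36 m/s².

5.49e36 m/s²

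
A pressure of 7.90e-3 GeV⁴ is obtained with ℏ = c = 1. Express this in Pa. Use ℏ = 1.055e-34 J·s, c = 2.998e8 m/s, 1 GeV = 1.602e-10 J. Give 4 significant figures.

Pressure is [E]/[L]³ = [E]⁴/(ℏc)³.
1 GeV⁴ → 1/(ℏc)³ × (1 GeV in J)⁴ = 2.082e37 Pa.
Result: 7.90e-3 × 2.082e37 = 1.644e35 Pa.

1.644e35 Pa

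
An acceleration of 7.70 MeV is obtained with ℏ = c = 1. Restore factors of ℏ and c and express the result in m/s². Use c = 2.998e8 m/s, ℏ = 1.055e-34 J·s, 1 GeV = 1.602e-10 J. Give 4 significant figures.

3.505e30 m/s²

Acceleration is [L]/[T]² = c·[E]/ℏ.
1 GeV → c/ℏ × (1 GeV in J) = 4.552e32 m/s².
Convert the energy scale: 7.70 MeV = 7.70e-3 GeV.
Result: 7.70e-3 × 4.552e32 = 3.505e30 m/s².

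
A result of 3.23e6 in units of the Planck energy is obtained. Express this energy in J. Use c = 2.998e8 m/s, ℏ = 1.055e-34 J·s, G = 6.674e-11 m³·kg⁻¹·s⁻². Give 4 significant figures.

One Planck energy: E_P = √(ℏc⁵/G) = 1.957e9 J.
3.23e6 × 1.957e9 J = 6.320e15 J

6.320e15 J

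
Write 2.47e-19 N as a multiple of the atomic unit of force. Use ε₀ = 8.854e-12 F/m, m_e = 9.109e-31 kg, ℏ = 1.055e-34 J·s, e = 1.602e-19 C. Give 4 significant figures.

atomic unit of force: F_au = E_h/a₀ = m_e²e⁶/((4πε₀)³ℏ⁴) = 8.220e-8 N.
2.47e-19 / 8.220e-8 = 3.005e-12

3.005e-12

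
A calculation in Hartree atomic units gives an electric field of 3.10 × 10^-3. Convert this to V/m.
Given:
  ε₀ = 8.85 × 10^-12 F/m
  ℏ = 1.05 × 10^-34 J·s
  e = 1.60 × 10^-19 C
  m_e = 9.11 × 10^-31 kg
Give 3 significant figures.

One atomic unit of electric field: E_au = E_h/(e a₀) = m_e²e⁵/((4πε₀)³ℏ⁴) = 5.20 × 10^11 V/m.
3.10 × 10^-3 × 5.20 × 10^11 V/m = 1.61 × 10^9 V/m

1.61 × 10^9 V/m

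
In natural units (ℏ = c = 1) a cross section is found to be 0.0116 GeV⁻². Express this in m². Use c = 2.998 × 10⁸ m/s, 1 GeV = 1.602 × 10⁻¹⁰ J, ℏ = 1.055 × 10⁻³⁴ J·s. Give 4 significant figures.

Area is [L]² = [E]⁻²·(ℏc)²; restore (ℏc)².
1 GeV⁻² → (ℏc)² × (1 GeV in J)⁻² = 3.898 × 10⁻³² m².
Result: 0.0116 × 3.898 × 10⁻³² = 4.522 × 10⁻³⁴ m².

4.522 × 10⁻³⁴ m²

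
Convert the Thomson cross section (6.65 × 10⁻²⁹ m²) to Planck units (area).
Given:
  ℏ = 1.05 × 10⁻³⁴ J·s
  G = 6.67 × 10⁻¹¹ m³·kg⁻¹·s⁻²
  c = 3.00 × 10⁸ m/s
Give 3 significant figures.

2.56 × 10⁴¹

Planck area: A_P = ℏG/c³ = 2.59 × 10⁻⁷⁰ m².
6.65 × 10⁻²⁹ / 2.59 × 10⁻⁷⁰ = 2.56 × 10⁴¹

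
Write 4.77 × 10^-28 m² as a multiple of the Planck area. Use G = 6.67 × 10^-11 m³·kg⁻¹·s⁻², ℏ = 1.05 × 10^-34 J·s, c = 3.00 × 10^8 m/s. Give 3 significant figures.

Planck area: A_P = ℏG/c³ = 2.59 × 10^-70 m².
4.77 × 10^-28 / 2.59 × 10^-70 = 1.84 × 10^42

1.84 × 10^42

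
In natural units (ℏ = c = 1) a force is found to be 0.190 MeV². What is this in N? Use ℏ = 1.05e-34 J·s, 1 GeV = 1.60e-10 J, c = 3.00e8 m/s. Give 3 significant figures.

Force is [E]/[L] = [E]²/(ℏc); restore (ℏc)⁻¹.
1 GeV² → 1/(ℏc) × (1 GeV in J)² = 8.13e5 N.
Convert the energy scale: 0.190 MeV² = 1.90e-7 GeV².
Result: 1.90e-7 × 8.13e5 = 0.154 N.

0.154 N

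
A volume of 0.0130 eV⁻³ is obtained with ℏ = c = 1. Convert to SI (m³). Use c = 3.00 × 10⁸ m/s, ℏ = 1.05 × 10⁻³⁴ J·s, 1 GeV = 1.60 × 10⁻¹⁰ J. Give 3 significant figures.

Volume is [L]³ = [E]⁻³·(ℏc)³.
1 GeV⁻³ → (ℏc)³ × (1 GeV in J)⁻³ = 7.63 × 10⁻⁴⁸ m³.
Convert the energy scale: 0.0130 eV⁻³ = 1.30 × 10²⁵ GeV⁻³.
Result: 1.30 × 10²⁵ × 7.63 × 10⁻⁴⁸ = 9.92 × 10⁻²³ m³.

9.92 × 10⁻²³ m³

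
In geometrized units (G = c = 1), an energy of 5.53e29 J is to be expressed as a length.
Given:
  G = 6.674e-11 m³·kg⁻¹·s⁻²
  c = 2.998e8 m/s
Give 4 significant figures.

4.569e-15 m

Energy → length via G/c⁴.
5.53e29 J × (G/c⁴) = 4.569e-15 m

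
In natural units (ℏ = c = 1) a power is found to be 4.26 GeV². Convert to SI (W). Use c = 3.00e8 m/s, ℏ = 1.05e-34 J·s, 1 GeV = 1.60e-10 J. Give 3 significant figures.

1.04e15 W

Power is [E]/[T] = [E]²/ℏ.
1 GeV² → 1/ℏ × (1 GeV in J)² = 2.44e14 W.
Result: 4.26 × 2.44e14 = 1.04e15 W.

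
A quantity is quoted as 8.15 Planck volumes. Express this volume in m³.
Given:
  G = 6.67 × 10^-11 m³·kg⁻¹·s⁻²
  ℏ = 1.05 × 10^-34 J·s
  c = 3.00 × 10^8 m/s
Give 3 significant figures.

3.40 × 10^-104 m³

One Planck volume: V_P = (ℏG/c³)^(3/2) = 4.18 × 10^-105 m³.
8.15 × 4.18 × 10^-105 m³ = 3.40 × 10^-104 m³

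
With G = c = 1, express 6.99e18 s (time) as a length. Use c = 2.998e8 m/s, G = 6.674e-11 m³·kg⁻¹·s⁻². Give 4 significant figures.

2.096e27 m

Time → length via c.
6.99e18 s × (c) = 2.096e27 m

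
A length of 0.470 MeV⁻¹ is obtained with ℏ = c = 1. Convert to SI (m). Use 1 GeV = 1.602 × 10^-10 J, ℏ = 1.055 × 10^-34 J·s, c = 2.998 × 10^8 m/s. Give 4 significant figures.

9.279 × 10^-14 m

A length is [E]⁻¹ in ℏ=c=1; restore one factor of ℏc.
1 GeV⁻¹ → ℏc × (1 GeV in J)⁻¹ = 1.974 × 10^-16 m.
Convert the energy scale: 0.470 MeV⁻¹ = 470 GeV⁻¹.
Result: 470 × 1.974 × 10^-16 = 9.279 × 10^-14 m.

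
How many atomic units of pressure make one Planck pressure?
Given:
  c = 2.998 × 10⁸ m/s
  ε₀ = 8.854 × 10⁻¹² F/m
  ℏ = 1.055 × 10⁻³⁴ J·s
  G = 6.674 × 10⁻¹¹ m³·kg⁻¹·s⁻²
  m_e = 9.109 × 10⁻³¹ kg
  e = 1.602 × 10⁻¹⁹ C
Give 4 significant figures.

Planck pressure: p_P = c⁷/(ℏG²) = 4.632 × 10¹¹³ Pa
atomic unit of pressure: P_au = E_h/a₀³ = m_e⁴e¹⁰/((4πε₀)⁵ℏ⁸) = 2.929 × 10¹³ Pa
ratio = 4.632 × 10¹¹³ / 2.929 × 10¹³ = 1.581 × 10¹⁰⁰

1.581 × 10¹⁰⁰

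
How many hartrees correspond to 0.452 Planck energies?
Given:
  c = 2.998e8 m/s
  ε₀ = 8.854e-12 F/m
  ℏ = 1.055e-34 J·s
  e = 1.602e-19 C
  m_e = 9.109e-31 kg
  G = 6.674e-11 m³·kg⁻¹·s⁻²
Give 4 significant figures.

2.031e26

Planck energy: E_P = √(ℏc⁵/G) = 1.957e9 J
hartree: E_h = m_e e⁴/(4πε₀ℏ)² = 4.354e-18 J
0.452 × 1.957e9 / 4.354e-18 = 2.031e26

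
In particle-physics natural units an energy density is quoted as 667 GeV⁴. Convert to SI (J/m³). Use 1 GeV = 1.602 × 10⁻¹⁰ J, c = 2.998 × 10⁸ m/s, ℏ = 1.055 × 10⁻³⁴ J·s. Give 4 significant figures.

1.388 × 10⁴⁰ J/m³

[E]/[L]³ = [E]⁴/(ℏc)³; restore (ℏc)⁻³.
1 GeV⁴ → 1/(ℏc)³ × (1 GeV in J)⁴ = 2.082 × 10³⁷ J/m³.
Result: 667 × 2.082 × 10³⁷ = 1.388 × 10⁴⁰ J/m³.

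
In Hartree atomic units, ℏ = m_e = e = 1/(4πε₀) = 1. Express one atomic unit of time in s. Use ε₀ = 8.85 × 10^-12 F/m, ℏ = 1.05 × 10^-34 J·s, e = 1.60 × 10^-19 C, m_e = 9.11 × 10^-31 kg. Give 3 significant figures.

The unique combination of the constants set to 1 with dimensions of time is τ_au = (4πε₀)²ℏ³/(m_e e⁴).
E_h = 4.38 × 10^-18 J
ℏ/E_h = 2.40 × 10^-17 s

2.40 × 10^-17 s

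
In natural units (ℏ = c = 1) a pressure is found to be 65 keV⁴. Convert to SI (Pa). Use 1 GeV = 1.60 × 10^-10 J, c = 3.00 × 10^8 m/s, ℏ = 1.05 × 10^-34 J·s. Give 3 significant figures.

Pressure is [E]/[L]³ = [E]⁴/(ℏc)³.
1 GeV⁴ → 1/(ℏc)³ × (1 GeV in J)⁴ = 2.10 × 10^37 Pa.
Convert the energy scale: 65 keV⁴ = 6.50 × 10^-23 GeV⁴.
Result: 6.50 × 10^-23 × 2.10 × 10^37 = 1.36 × 10^15 Pa.

1.36 × 10^15 Pa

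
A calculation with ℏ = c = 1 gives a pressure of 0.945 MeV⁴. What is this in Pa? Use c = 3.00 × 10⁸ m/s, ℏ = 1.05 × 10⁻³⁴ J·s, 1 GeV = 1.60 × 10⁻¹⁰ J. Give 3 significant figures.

Pressure is [E]/[L]³ = [E]⁴/(ℏc)³.
1 GeV⁴ → 1/(ℏc)³ × (1 GeV in J)⁴ = 2.10 × 10³⁷ Pa.
Convert the energy scale: 0.945 MeV⁴ = 9.45 × 10⁻¹³ GeV⁴.
Result: 9.45 × 10⁻¹³ × 2.10 × 10³⁷ = 1.98 × 10²⁵ Pa.

1.98 × 10²⁵ Pa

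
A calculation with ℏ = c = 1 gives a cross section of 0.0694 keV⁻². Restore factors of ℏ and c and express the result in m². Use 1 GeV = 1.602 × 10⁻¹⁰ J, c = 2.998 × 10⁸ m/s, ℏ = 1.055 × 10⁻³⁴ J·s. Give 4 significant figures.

2.705 × 10⁻²¹ m²

Area is [L]² = [E]⁻²·(ℏc)²; restore (ℏc)².
1 GeV⁻² → (ℏc)² × (1 GeV in J)⁻² = 3.898 × 10⁻³² m².
Convert the energy scale: 0.0694 keV⁻² = 6.94 × 10¹⁰ GeV⁻².
Result: 6.94 × 10¹⁰ × 3.898 × 10⁻³² = 2.705 × 10⁻²¹ m².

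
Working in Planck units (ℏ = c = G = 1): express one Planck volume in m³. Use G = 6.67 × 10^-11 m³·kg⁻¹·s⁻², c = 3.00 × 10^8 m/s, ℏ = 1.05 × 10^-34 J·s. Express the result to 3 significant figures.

The unique combination of the constants set to 1 with dimensions of volume is V_P = (ℏG/c³)^(3/2).
  = √(1.75 × 10^-209)
  = 4.18 × 10^-105 m³

4.18 × 10^-105 m³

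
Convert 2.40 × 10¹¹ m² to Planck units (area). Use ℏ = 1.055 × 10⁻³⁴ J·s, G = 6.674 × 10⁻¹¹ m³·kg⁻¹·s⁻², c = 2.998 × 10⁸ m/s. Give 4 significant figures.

Planck area: A_P = ℏG/c³ = 2.613 × 10⁻⁷⁰ m².
2.40 × 10¹¹ / 2.613 × 10⁻⁷⁰ = 9.185 × 10⁸⁰

9.185 × 10⁸⁰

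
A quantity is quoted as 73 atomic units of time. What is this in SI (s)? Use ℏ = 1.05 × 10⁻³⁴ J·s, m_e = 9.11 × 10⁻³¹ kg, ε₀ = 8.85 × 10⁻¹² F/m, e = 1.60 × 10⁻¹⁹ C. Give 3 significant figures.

1.75 × 10⁻¹⁵ s

One atomic unit of time: τ_au = (4πε₀)²ℏ³/(m_e e⁴) = 2.40 × 10⁻¹⁷ s.
73 × 2.40 × 10⁻¹⁷ s = 1.75 × 10⁻¹⁵ s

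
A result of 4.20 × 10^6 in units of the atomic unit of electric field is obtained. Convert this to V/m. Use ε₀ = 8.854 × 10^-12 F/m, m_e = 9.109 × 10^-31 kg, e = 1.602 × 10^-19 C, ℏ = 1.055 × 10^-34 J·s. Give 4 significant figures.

One atomic unit of electric field: E_au = E_h/(e a₀) = m_e²e⁵/((4πε₀)³ℏ⁴) = 5.131 × 10^11 V/m.
4.20 × 10^6 × 5.131 × 10^11 V/m = 2.155 × 10^18 V/m

2.155 × 10^18 V/m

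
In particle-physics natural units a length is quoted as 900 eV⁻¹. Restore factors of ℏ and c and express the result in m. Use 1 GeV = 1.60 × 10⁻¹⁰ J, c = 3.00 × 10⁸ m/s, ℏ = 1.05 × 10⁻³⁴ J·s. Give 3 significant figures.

A length is [E]⁻¹ in ℏ=c=1; restore one factor of ℏc.
1 GeV⁻¹ → ℏc × (1 GeV in J)⁻¹ = 1.97 × 10⁻¹⁶ m.
Convert the energy scale: 900 eV⁻¹ = 9.00 × 10¹¹ GeV⁻¹.
Result: 9.00 × 10¹¹ × 1.97 × 10⁻¹⁶ = 1.77 × 10⁻⁴ m.

1.77 × 10⁻⁴ m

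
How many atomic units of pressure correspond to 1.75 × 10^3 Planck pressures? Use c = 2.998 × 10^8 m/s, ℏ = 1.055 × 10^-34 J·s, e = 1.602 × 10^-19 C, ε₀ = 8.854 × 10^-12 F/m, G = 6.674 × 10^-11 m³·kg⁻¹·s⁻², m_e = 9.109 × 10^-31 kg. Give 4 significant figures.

Planck pressure: p_P = c⁷/(ℏG²) = 4.632 × 10^113 Pa
atomic unit of pressure: P_au = E_h/a₀³ = m_e⁴e¹⁰/((4πε₀)⁵ℏ⁸) = 2.929 × 10^13 Pa
1.75 × 10^3 × 4.632 × 10^113 / 2.929 × 10^13 = 2.768 × 10^103

2.768 × 10^103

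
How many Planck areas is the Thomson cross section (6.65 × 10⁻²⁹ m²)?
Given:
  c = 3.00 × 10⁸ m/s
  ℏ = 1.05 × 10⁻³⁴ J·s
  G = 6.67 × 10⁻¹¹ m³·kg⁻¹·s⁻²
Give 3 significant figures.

Planck area: A_P = ℏG/c³ = 2.59 × 10⁻⁷⁰ m².
6.65 × 10⁻²⁹ / 2.59 × 10⁻⁷⁰ = 2.56 × 10⁴¹

2.56 × 10⁴¹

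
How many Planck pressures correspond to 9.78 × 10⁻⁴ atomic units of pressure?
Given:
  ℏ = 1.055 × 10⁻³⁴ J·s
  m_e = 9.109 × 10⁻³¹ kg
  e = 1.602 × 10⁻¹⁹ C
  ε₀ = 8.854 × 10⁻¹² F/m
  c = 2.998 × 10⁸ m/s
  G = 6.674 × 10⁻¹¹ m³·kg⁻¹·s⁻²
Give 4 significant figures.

atomic unit of pressure: P_au = E_h/a₀³ = m_e⁴e¹⁰/((4πε₀)⁵ℏ⁸) = 2.929 × 10¹³ Pa
Planck pressure: p_P = c⁷/(ℏG²) = 4.632 × 10¹¹³ Pa
9.78 × 10⁻⁴ × 2.929 × 10¹³ / 4.632 × 10¹¹³ = 6.184 × 10⁻¹⁰⁴

6.184 × 10⁻¹⁰⁴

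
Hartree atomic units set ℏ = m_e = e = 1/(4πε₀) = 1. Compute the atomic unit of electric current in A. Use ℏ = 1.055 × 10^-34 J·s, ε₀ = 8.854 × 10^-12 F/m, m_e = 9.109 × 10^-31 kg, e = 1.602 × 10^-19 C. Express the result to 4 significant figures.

6.612 × 10^-3 A

Dimensional analysis gives I_au = e E_h/ℏ = m_e e⁵/((4πε₀)²ℏ³).
E_h = 4.354 × 10^-18 J
e·E_h/ℏ = 6.612 × 10^-3 A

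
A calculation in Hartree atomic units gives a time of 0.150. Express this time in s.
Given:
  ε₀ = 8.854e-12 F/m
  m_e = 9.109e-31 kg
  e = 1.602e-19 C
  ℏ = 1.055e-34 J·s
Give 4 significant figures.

3.634e-18 s

One atomic unit of time: τ_au = (4πε₀)²ℏ³/(m_e e⁴) = 2.423e-17 s.
0.150 × 2.423e-17 s = 3.634e-18 s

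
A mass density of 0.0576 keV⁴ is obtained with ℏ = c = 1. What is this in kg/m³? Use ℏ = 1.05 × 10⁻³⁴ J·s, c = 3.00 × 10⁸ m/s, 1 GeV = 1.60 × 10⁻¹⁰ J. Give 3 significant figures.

1.34 × 10⁻⁵ kg/m³

Mass density is [E]/(c²[L]³) = [E]⁴/(ℏ³c⁵).
1 GeV⁴ → 1/(ℏ³c⁵) × (1 GeV in J)⁴ = 2.33 × 10²⁰ kg/m³.
Convert the energy scale: 0.0576 keV⁴ = 5.76 × 10⁻²⁶ GeV⁴.
Result: 5.76 × 10⁻²⁶ × 2.33 × 10²⁰ = 1.34 × 10⁻⁵ kg/m³.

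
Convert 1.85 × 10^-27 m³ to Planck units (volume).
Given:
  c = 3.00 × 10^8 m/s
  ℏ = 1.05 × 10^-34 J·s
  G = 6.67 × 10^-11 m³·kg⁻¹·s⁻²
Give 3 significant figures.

4.43 × 10^77

Planck volume: V_P = (ℏG/c³)^(3/2) = 4.18 × 10^-105 m³.
1.85 × 10^-27 / 4.18 × 10^-105 = 4.43 × 10^77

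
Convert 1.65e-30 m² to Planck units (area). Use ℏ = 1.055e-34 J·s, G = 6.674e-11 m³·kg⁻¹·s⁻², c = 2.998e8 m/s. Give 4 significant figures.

6.315e39

Planck area: A_P = ℏG/c³ = 2.613e-70 m².
1.65e-30 / 2.613e-70 = 6.315e39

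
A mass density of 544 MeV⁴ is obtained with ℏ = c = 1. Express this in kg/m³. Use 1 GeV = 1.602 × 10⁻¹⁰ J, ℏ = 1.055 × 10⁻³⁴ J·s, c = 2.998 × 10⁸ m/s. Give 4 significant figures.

Mass density is [E]/(c²[L]³) = [E]⁴/(ℏ³c⁵).
1 GeV⁴ → 1/(ℏ³c⁵) × (1 GeV in J)⁴ = 2.316 × 10²⁰ kg/m³.
Convert the energy scale: 544 MeV⁴ = 5.44 × 10⁻¹⁰ GeV⁴.
Result: 5.44 × 10⁻¹⁰ × 2.316 × 10²⁰ = 1.260 × 10¹¹ kg/m³.

1.260 × 10¹¹ kg/m³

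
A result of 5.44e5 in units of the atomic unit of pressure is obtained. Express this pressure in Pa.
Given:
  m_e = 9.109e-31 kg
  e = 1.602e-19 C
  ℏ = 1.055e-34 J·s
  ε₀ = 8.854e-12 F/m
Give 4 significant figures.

1.593e19 Pa

One atomic unit of pressure: P_au = E_h/a₀³ = m_e⁴e¹⁰/((4πε₀)⁵ℏ⁸) = 2.929e13 Pa.
5.44e5 × 2.929e13 Pa = 1.593e19 Pa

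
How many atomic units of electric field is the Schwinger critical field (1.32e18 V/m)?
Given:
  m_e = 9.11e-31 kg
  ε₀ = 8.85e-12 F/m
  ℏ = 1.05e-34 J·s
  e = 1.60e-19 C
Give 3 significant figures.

atomic unit of electric field: E_au = E_h/(e a₀) = m_e²e⁵/((4πε₀)³ℏ⁴) = 5.20e11 V/m.
1.32e18 / 5.20e11 = 2.54e6

2.54e6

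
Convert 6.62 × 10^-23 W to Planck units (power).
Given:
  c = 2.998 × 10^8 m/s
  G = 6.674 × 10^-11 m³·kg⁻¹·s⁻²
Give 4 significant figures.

1.824 × 10^-75

Planck power: P_P = c⁵/G = 3.629 × 10^52 W.
6.62 × 10^-23 / 3.629 × 10^52 = 1.824 × 10^-75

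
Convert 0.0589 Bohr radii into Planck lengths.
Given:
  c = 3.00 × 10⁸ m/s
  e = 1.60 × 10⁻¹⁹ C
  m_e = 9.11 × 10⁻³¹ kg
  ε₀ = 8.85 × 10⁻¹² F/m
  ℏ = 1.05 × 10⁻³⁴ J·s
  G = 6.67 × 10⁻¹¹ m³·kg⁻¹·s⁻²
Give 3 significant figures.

Bohr radius: a₀ = 4πε₀ℏ²/(m_e e²) = 5.26 × 10⁻¹¹ m
Planck length: ℓ_P = √(ℏG/c³) = 1.61 × 10⁻³⁵ m
0.0589 × 5.26 × 10⁻¹¹ / 1.61 × 10⁻³⁵ = 1.92 × 10²³

1.92 × 10²³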